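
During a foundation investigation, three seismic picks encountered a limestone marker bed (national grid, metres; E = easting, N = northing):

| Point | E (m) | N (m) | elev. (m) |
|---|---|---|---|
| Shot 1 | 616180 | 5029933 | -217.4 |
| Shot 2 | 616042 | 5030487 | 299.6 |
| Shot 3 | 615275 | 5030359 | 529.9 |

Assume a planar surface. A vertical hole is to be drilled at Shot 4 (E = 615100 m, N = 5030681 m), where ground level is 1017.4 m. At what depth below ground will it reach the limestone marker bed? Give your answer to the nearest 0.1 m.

145.5 m

Two edge vectors: Shot 1→Shot 2 = (-138, 554, 517), Shot 1→Shot 3 = (-905, 426, 747.3).
Normal n = (Shot 1→Shot 2) × (Shot 1→Shot 3) = (193762.2, -364757.6, 442582).
So ∂z/∂E = −n_x/n_z = −0.437799549 and ∂z/∂N = −n_y/n_z = 0.824158235.
Intercept c from Shot 1: -217.4 + 269763.33 − 4145460.70 = −3875914.78.
At (615100, 5030681): z_contact = −269290.50 + 4146077.17 − 3875914.78 = 871.89 m.
Depth below ground = 1017.4 − 871.89 = 145.5 m.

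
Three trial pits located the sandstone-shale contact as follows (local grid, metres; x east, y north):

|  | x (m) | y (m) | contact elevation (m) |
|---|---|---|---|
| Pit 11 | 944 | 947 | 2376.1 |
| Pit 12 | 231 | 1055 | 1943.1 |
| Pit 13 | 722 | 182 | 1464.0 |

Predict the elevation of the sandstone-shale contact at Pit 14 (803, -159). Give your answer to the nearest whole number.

Two edge vectors: Pit 11→Pit 12 = (-713, 108, -433), Pit 11→Pit 13 = (-222, -765, -912.1).
Normal n = (Pit 11→Pit 12) × (Pit 11→Pit 13) = (-429751.8, -554201.3, 569421).
So ∂z/∂x = −n_x/n_z = 0.75472 and ∂z/∂y = −n_y/n_z = 0.97327.
Intercept c from Pit 11: 2376.1 − 712.45 − 921.69 = 741.96.
At (803, -159): z = 606.0 − 154.8 + 741.96 = 1193.2 m.

1193 m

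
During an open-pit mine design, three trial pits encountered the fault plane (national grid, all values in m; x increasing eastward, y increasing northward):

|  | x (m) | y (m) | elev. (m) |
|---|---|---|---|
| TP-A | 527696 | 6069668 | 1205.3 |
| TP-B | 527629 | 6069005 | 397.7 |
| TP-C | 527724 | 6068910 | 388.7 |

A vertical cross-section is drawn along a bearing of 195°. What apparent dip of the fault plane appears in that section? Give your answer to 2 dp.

53.29°

Two edge vectors: TP-A→TP-B = (-67, -663, -807.6), TP-A→TP-C = (28, -758, -816.6).
Normal n = (TP-A→TP-B) × (TP-A→TP-C) = (-70755, -77325, 69350).
So ∂z/∂x = −n_x/n_z = 1.02026 and ∂z/∂y = −n_y/n_z = 1.11500.
Unit vector along 195° is (sin 195°, cos 195°) = (-0.2588, -0.9659).
Slope in that direction = a·(-0.2588) + b·(-0.9659) = −1.34107.
Apparent dip = arctan|1.34107| = 53.29° (true dip is 56.5°, so apparent ≤ true as expected).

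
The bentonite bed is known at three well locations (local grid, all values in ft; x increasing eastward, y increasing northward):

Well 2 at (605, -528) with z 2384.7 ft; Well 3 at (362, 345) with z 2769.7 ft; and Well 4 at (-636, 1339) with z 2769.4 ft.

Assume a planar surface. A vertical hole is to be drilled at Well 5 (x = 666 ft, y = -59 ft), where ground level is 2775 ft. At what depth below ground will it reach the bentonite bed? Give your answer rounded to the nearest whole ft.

Two edge vectors: Well 2→Well 3 = (-243, 873, 385), Well 2→Well 4 = (-1241, 1867, 384.7).
Normal n = (Well 2→Well 3) × (Well 2→Well 4) = (-382951.9, -384302.9, 629712).
So ∂z/∂x = −n_x/n_z = 0.60814 and ∂z/∂y = −n_y/n_z = 0.61028.
Intercept c from Well 2: 2384.7 − 367.92 + 322.23 = 2339.01.
At (666, -59): z_contact = 405.0 − 36.0 + 2339.01 = 2708.0 ft.
Depth below ground = 2775 − 2708.0 = 67 ft.

67 ft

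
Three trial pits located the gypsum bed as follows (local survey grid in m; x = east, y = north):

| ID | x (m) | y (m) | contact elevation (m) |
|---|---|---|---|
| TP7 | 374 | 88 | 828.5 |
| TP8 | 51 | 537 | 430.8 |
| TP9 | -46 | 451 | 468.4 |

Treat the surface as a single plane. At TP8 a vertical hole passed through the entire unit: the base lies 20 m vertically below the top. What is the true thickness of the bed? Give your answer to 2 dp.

Let the plane be z = a·x + b·y + c.
TP8−TP7: −323a + 449b = −397.7;  TP9−TP7: −420a + 363b = −360.1.
Solving gives a = 0.24281, b = −0.71108.
|∇z| = √(a²+b²) = 0.75139, so dip δ = arctan(0.75139) = 36.92°.
True thickness = vertical thickness × cos δ = 20 × cos 36.92° = 15.99 m.

15.99 m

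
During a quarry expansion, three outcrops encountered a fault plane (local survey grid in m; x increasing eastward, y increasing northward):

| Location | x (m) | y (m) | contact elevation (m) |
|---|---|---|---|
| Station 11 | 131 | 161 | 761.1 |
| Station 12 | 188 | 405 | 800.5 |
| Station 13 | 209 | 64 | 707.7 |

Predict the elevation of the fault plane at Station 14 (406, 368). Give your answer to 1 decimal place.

Let the plane be z = a·x + b·y + c.
Station 12−Station 11: 57a + 244b = 39.4;  Station 13−Station 11: 78a − 97b = −53.4.
Solving gives a = −0.37490, b = 0.24905.
Then c = 761.1 − a·131 − b·161 = 770.11.
At (406, 368): z = −152.2 + 91.7 + 770.11 = 709.6 m.

709.6 m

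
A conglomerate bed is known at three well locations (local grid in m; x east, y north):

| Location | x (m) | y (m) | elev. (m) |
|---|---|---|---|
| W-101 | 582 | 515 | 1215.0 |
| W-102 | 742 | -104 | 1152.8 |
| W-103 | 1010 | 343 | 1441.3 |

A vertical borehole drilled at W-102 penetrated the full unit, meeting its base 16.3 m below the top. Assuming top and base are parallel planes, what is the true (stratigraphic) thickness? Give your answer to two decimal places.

Two edge vectors: W-101→W-102 = (160, -619, -62.2), W-101→W-103 = (428, -172, 226.3).
Normal n = (W-101→W-102) × (W-101→W-103) = (-150778.1, -62829.6, 237412).
So ∂z/∂x = −n_x/n_z = 0.63509 and ∂z/∂y = −n_y/n_z = 0.26464.
|∇z| = √(a²+b²) = 0.68802, so dip δ = arctan(0.68802) = 34.53°.
True thickness = vertical thickness × cos δ = 16.3 × cos 34.53° = 13.43 m.

13.43 m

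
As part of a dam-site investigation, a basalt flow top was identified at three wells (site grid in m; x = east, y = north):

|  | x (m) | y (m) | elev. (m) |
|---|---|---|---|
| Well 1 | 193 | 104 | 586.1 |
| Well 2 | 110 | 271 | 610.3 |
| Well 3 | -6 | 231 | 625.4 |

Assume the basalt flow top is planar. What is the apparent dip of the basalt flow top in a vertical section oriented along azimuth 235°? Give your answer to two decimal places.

4.95°

Let the plane be z = a·x + b·y + c.
Well 2−Well 1: −83a + 167b = 24.2;  Well 3−Well 1: −199a + 127b = 39.3.
Solving gives a = −0.15379, b = 0.06848.
Unit vector along 235° is (sin 235°, cos 235°) = (-0.8192, -0.5736).
Slope in that direction = a·(-0.8192) + b·(-0.5736) = 0.08670.
Apparent dip = arctan|0.08670| = 4.95° (true dip is 9.6°, so apparent ≤ true as expected).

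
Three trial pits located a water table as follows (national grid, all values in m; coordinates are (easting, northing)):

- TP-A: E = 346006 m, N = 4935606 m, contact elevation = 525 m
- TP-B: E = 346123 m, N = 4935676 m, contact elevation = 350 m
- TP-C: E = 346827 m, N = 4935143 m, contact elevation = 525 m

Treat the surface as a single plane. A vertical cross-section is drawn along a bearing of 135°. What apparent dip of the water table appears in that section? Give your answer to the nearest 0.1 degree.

21.6°

Let the plane be z = a·E + b·N + c.
TP-B−TP-A: 117a + 70b = −175;  TP-C−TP-A: 821a − 463b = 0.
Solving gives a = −0.72576, b = −1.28694.
Unit vector along 135° is (sin 135°, cos 135°) = (0.7071, -0.7071).
Slope in that direction = a·(0.7071) + b·(-0.7071) = 0.39681.
Apparent dip = arctan|0.39681| = 21.6° (true dip is 55.9°, so apparent ≤ true as expected).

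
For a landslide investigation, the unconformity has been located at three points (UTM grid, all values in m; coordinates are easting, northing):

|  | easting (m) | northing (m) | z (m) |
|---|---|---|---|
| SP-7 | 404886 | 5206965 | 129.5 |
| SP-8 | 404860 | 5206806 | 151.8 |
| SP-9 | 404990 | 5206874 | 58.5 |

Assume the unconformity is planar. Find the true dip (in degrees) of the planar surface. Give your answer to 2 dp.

Two edge vectors: SP-7→SP-8 = (-26, -159, 22.3), SP-7→SP-9 = (104, -91, -71).
Normal n = (SP-7→SP-8) × (SP-7→SP-9) = (13318.3, 473.2, 18902).
So ∂z/∂easting = −n_x/n_z = −0.70460 and ∂z/∂northing = −n_y/n_z = −0.02503.
Gradient magnitude |∇z| = √(a² + b²) = √(0.49646 + 0.00063) = 0.70504.
True dip = arctan(0.70504) = 35.19°, dipping toward E (azimuth ≈ 088°).

35.19°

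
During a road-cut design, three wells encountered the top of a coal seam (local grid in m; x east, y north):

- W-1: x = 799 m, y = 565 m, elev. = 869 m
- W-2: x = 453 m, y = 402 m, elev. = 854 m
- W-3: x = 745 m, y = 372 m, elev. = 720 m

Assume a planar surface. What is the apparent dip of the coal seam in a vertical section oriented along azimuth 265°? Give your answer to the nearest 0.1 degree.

16.2°

Let the plane be z = a·x + b·y + c.
W-2−W-1: −346a − 163b = −15;  W-3−W-1: −54a − 193b = −149.
Solving gives a = −0.36898, b = 0.87526.
Unit vector along 265° is (sin 265°, cos 265°) = (-0.9962, -0.0872).
Slope in that direction = a·(-0.9962) + b·(-0.0872) = 0.29129.
Apparent dip = arctan|0.29129| = 16.2° (true dip is 43.5°, so apparent ≤ true as expected).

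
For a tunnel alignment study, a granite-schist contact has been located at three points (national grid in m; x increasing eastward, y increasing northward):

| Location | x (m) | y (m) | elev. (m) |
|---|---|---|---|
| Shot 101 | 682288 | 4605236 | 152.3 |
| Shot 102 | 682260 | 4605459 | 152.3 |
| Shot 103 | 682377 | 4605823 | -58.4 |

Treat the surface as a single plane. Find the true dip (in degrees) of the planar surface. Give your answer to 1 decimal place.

Let the plane be z = a·x + b·y + c.
Shot 102−Shot 101: −28a + 223b = 0;  Shot 103−Shot 101: 89a + 587b = −210.7.
Solving gives a = −1.29499, b = −0.16260.
Gradient magnitude |∇z| = √(a² + b²) = √(1.67700 + 0.02644) = 1.30516.
True dip = arctan(1.30516) = 52.5°, dipping toward E (azimuth ≈ 083°).

52.5°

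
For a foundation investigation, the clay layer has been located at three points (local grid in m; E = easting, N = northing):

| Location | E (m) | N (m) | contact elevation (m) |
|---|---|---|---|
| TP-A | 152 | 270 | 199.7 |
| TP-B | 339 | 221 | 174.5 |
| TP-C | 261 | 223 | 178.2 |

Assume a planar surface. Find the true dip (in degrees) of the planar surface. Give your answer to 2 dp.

20.37°

Let the plane be z = a·E + b·N + c.
TP-B−TP-A: 187a − 49b = −25.2;  TP-C−TP-A: 109a − 47b = −21.5.
Solving gives a = −0.03796, b = 0.36940.
Gradient magnitude |∇z| = √(a² + b²) = √(0.00144 + 0.13646) = 0.37135.
True dip = arctan(0.37135) = 20.37°, dipping toward S (azimuth ≈ 174°).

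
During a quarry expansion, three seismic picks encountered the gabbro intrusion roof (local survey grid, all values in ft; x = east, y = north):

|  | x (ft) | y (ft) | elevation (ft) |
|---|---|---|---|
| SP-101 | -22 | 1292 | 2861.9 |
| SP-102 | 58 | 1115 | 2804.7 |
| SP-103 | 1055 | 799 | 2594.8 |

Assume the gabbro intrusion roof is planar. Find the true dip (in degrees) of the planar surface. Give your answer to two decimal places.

16.41°

Let the plane be z = a·x + b·y + c.
SP-102−SP-101: 80a − 177b = −57.2;  SP-103−SP-101: 1077a − 493b = −267.1.
Solving gives a = −0.12618, b = 0.26613.
Gradient magnitude |∇z| = √(a² + b²) = √(0.01592 + 0.07083) = 0.29453.
True dip = arctan(0.29453) = 16.41°, dipping toward SSE (azimuth ≈ 155°).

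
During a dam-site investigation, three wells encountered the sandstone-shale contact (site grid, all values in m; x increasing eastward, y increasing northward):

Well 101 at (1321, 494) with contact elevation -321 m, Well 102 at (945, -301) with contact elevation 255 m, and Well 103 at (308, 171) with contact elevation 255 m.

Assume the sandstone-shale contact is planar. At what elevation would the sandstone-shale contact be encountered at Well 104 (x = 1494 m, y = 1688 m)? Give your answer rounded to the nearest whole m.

-1030 m

Two edge vectors: Well 101→Well 102 = (-376, -795, 576), Well 101→Well 103 = (-1013, -323, 576).
Normal n = (Well 101→Well 102) × (Well 101→Well 103) = (-271872, -366912, -683887).
So ∂z/∂x = −n_x/n_z = −0.39754 and ∂z/∂y = −n_y/n_z = −0.53651.
Intercept c from Well 101: -321 + 525.15 + 265.04 = 469.19.
At (1494, 1688): z = −593.9 − 905.6 + 469.19 = -1030.4 m.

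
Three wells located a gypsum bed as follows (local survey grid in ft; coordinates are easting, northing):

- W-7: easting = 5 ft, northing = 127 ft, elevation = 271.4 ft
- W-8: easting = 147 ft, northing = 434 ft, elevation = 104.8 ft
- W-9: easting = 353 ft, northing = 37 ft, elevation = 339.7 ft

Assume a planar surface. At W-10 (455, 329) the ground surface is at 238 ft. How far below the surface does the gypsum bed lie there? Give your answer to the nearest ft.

Two edge vectors: W-7→W-8 = (142, 307, -166.6), W-7→W-9 = (348, -90, 68.3).
Normal n = (W-7→W-8) × (W-7→W-9) = (5974.1, -67675.4, -119616).
So ∂z/∂easting = −n_x/n_z = 0.04994 and ∂z/∂northing = −n_y/n_z = −0.56577.
Intercept c from W-7: 271.4 − 0.25 + 71.85 = 343.00.
At (455, 329): z_contact = 22.7 − 186.1 + 343.00 = 179.6 ft.
Depth below ground = 238 − 179.6 = 58 ft.

58 ft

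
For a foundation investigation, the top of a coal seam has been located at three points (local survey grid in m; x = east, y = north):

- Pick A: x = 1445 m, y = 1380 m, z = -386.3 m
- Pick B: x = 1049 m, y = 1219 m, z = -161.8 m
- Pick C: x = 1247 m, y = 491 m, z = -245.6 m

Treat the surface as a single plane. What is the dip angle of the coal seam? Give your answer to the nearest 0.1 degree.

Two edge vectors: Pick A→Pick B = (-396, -161, 224.5), Pick A→Pick C = (-198, -889, 140.7).
Normal n = (Pick A→Pick B) × (Pick A→Pick C) = (176927.8, 11266.2, 320166).
So ∂z/∂x = −n_x/n_z = −0.55261 and ∂z/∂y = −n_y/n_z = −0.03519.
Gradient magnitude |∇z| = √(a² + b²) = √(0.30538 + 0.00124) = 0.55373.
True dip = arctan(0.55373) = 29.0°, dipping toward E (azimuth ≈ 086°).

29.0°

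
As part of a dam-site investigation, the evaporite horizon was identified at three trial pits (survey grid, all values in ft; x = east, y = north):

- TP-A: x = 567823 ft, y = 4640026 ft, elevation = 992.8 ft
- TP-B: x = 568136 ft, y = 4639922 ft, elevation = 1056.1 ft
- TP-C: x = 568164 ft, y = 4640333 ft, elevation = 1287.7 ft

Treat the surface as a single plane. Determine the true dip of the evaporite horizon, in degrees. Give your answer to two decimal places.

33.38°

Let the plane be z = a·x + b·y + c.
TP-B−TP-A: 313a − 104b = 63.3;  TP-C−TP-A: 341a + 307b = 294.9.
Solving gives a = 0.38085, b = 0.53756.
Gradient magnitude |∇z| = √(a² + b²) = √(0.14505 + 0.28897) = 0.65880.
True dip = arctan(0.65880) = 33.38°, dipping toward SW (azimuth ≈ 215°).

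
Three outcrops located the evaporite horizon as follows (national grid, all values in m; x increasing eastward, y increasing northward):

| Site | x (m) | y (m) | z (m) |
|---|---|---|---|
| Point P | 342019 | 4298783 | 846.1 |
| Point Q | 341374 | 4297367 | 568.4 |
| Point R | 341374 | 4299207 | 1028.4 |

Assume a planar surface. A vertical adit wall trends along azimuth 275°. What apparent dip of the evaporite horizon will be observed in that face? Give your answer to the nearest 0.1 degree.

Two edge vectors: Point P→Point Q = (-645, -1416, -277.7), Point P→Point R = (-645, 424, 182.3).
Normal n = (Point P→Point Q) × (Point P→Point R) = (-140392, 296700, -1186800).
So ∂z/∂x = −n_x/n_z = −0.11829 and ∂z/∂y = −n_y/n_z = 0.25000.
Unit vector along 275° is (sin 275°, cos 275°) = (-0.9962, 0.0872).
Slope in that direction = a·(-0.9962) + b·(0.0872) = 0.13963.
Apparent dip = arctan|0.13963| = 7.9° (true dip is 15.5°, so apparent ≤ true as expected).

7.9°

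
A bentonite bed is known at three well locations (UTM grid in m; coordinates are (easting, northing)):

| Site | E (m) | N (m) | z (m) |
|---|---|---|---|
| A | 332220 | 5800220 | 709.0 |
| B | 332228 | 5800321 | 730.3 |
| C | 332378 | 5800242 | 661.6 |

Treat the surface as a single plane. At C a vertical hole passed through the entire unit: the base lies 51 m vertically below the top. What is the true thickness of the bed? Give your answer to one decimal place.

Two edge vectors: A→B = (8, 101, 21.3), A→C = (158, 22, -47.4).
Normal n = (A→B) × (A→C) = (-5256, 3744.6, -15782).
So ∂z/∂E = −n_x/n_z = −0.33304 and ∂z/∂N = −n_y/n_z = 0.23727.
|∇z| = √(a²+b²) = 0.40891, so dip δ = arctan(0.40891) = 22.24°.
True thickness = vertical thickness × cos δ = 51 × cos 22.24° = 47.2 m.

47.2 m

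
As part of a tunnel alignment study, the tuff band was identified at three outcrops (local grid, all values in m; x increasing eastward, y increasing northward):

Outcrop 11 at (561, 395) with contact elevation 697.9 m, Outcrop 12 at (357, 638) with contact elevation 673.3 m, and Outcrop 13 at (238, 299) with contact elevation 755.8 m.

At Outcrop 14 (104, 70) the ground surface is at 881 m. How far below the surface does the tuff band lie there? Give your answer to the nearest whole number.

63 m

Two edge vectors: Outcrop 11→Outcrop 12 = (-204, 243, -24.6), Outcrop 11→Outcrop 13 = (-323, -96, 57.9).
Normal n = (Outcrop 11→Outcrop 12) × (Outcrop 11→Outcrop 13) = (11708.1, 19757.4, 98073).
So ∂z/∂x = −n_x/n_z = −0.11938 and ∂z/∂y = −n_y/n_z = −0.20146.
Intercept c from Outcrop 11: 697.9 + 66.97 + 79.58 = 844.45.
At (104, 70): z_contact = −12.4 − 14.1 + 844.45 = 817.9 m.
Depth below ground = 881 − 817.9 = 63 m.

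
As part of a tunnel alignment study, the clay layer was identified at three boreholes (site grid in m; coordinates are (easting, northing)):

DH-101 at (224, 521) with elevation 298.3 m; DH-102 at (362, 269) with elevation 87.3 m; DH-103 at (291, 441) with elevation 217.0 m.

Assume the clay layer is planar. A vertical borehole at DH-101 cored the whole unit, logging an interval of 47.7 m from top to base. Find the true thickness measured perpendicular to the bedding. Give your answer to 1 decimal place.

37.4 m

Let the plane be z = a·E + b·N + c.
DH-102−DH-101: 138a − 252b = −211;  DH-103−DH-101: 67a − 80b = −81.3.
Solving gives a = −0.61732, b = 0.49925.
|∇z| = √(a²+b²) = 0.79393, so dip δ = arctan(0.79393) = 38.45°.
True thickness = vertical thickness × cos δ = 47.7 × cos 38.45° = 37.4 m.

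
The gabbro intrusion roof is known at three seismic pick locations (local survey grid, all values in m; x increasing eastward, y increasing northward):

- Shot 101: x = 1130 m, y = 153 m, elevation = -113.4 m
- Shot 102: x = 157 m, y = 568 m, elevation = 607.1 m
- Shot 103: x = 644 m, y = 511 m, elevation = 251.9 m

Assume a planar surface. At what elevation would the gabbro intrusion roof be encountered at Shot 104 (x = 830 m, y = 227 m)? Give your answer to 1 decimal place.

106.8 m

Two edge vectors: Shot 101→Shot 102 = (-973, 415, 720.5), Shot 101→Shot 103 = (-486, 358, 365.3).
Normal n = (Shot 101→Shot 102) × (Shot 101→Shot 103) = (-106339.5, 5273.9, -146644).
So ∂z/∂x = −n_x/n_z = −0.725154 and ∂z/∂y = −n_y/n_z = 0.035964.
Intercept c from Shot 101: -113.4 + 819.42 − 5.50 = 700.52.
At (830, 227): z = −601.9 + 8.2 + 700.52 = 106.8 m.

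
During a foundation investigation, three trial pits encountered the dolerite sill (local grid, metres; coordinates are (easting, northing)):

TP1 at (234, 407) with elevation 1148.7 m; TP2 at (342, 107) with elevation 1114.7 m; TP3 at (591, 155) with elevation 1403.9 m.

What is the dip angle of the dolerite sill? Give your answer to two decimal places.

Let the plane be z = a·E + b·N + c.
TP2−TP1: 108a − 300b = −34;  TP3−TP1: 357a − 252b = 255.2.
Solving gives a = 1.06565, b = 0.49697.
Gradient magnitude |∇z| = √(a² + b²) = √(1.13560 + 0.24697) = 1.17583.
True dip = arctan(1.17583) = 49.62°, dipping toward WSW (azimuth ≈ 245°).

49.62°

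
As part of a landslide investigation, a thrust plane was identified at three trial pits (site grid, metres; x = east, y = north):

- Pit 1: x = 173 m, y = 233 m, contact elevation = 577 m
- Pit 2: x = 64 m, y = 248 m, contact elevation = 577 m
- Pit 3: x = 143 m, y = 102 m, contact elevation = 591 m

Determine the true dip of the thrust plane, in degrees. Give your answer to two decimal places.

Let the plane be z = a·x + b·y + c.
Pit 2−Pit 1: −109a + 15b = 0;  Pit 3−Pit 1: −30a − 131b = 14.
Solving gives a = −0.01426, b = −0.10361.
Gradient magnitude |∇z| = √(a² + b²) = √(0.00020 + 0.01073) = 0.10458.
True dip = arctan(0.10458) = 5.97°, dipping toward N (azimuth ≈ 008°).

5.97°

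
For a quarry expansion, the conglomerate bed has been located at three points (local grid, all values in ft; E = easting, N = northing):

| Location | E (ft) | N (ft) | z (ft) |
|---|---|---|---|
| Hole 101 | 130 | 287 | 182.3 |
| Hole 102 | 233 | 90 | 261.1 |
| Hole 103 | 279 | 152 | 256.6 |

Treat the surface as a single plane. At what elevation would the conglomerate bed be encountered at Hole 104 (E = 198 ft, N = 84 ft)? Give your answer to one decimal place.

Let the plane be z = a·E + b·N + c.
Hole 102−Hole 101: 103a − 197b = 78.8;  Hole 103−Hole 101: 149a − 135b = 74.3.
Solving gives a = 0.25887, b = −0.26465.
Then c = 182.3 − a·130 − b·287 = 224.60.
At (198, 84): z = 51.3 − 22.2 + 224.60 = 253.6 ft.

253.6 ft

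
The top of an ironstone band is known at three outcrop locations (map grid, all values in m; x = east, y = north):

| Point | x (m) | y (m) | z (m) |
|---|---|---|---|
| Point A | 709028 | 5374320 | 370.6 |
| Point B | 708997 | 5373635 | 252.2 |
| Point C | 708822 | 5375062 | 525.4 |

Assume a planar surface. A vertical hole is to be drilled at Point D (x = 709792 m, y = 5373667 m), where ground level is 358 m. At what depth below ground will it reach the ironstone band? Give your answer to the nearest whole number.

188 m

Let the plane be z = a·x + b·y + c.
Point B−Point A: −31a − 685b = −118.4;  Point C−Point A: −206a + 742b = 154.8.
Solving gives a = −0.11080969, b = 0.17786146.
Then c = 370.6 − a·709028 − b·5374320 = −876946.63.
At (709792, 5373667): z_contact = −78651.8 + 955768.3 − 876946.63 = 169.8 m.
Depth below ground = 358 − 169.8 = 188 m.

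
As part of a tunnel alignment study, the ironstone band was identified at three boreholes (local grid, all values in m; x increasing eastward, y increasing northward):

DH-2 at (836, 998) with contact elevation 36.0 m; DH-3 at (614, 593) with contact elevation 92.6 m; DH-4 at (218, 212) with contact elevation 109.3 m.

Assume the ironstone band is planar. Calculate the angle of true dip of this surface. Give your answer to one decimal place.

Let the plane be z = a·x + b·y + c.
DH-3−DH-2: −222a − 405b = 56.6;  DH-4−DH-2: −618a − 786b = 73.3.
Solving gives a = 0.19527, b = −0.24679.
Gradient magnitude |∇z| = √(a² + b²) = √(0.03813 + 0.06091) = 0.31470.
True dip = arctan(0.31470) = 17.5°, dipping toward NW (azimuth ≈ 322°).

17.5°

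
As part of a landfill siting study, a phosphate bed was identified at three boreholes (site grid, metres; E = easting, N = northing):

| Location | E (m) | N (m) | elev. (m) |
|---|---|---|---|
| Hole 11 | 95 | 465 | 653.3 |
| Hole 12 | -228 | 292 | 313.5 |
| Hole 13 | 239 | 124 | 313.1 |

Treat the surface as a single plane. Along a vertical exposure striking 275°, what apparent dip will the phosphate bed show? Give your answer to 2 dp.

17.64°

Let the plane be z = a·E + b·N + c.
Hole 12−Hole 11: −323a − 173b = −339.8;  Hole 13−Hole 11: 144a − 341b = −340.2.
Solving gives a = 0.42218, b = 1.17593.
Unit vector along 275° is (sin 275°, cos 275°) = (-0.9962, 0.0872).
Slope in that direction = a·(-0.9962) + b·(0.0872) = −0.31808.
Apparent dip = arctan|0.31808| = 17.64° (true dip is 51.3°, so apparent ≤ true as expected).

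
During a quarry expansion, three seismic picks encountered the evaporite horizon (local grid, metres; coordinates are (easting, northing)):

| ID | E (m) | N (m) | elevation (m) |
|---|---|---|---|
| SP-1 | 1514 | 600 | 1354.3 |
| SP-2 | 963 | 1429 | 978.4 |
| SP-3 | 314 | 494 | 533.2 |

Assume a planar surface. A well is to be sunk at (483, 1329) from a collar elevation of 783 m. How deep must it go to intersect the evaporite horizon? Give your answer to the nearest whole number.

Let the plane be z = a·E + b·N + c.
SP-2−SP-1: −551a + 829b = −375.9;  SP-3−SP-1: −1200a − 106b = −821.1.
Solving gives a = 0.68414, b = 0.00128.
Then c = 1354.3 − a·1514 − b·600 = 317.75.
At (483, 1329): z_contact = 330.4 + 1.7 + 317.75 = 649.9 m.
Depth below ground = 783 − 649.9 = 133 m.

133 m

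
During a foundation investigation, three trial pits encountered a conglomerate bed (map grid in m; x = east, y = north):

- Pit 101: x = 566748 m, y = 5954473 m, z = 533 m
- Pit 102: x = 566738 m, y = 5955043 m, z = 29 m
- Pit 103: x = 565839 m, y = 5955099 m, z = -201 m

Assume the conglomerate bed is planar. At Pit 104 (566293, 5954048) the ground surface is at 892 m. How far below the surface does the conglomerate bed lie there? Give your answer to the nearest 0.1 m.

76.2 m

Let the plane be z = a·x + b·y + c.
Pit 102−Pit 101: −10a + 570b = −504;  Pit 103−Pit 101: −909a + 626b = −734.
Solving gives a = 0.200980718, b = −0.880684549.
Then c = 533 − a·566748 − b·5954473 = 5130639.95.
At (566293, 5954048): z_contact = 113813.97 − 5243638.08 + 5130639.95 = 815.84 m.
Depth below ground = 892 − 815.84 = 76.2 m.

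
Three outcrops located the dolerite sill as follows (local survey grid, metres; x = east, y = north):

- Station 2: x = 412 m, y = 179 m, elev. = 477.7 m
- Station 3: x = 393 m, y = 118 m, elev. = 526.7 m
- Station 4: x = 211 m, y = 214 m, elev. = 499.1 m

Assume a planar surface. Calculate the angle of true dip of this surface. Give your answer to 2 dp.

37.49°

Let the plane be z = a·x + b·y + c.
Station 3−Station 2: −19a − 61b = 49;  Station 4−Station 2: −201a + 35b = 21.4.
Solving gives a = −0.23367, b = −0.73050.
Gradient magnitude |∇z| = √(a² + b²) = √(0.05460 + 0.53363) = 0.76696.
True dip = arctan(0.76696) = 37.49°, dipping toward NNE (azimuth ≈ 018°).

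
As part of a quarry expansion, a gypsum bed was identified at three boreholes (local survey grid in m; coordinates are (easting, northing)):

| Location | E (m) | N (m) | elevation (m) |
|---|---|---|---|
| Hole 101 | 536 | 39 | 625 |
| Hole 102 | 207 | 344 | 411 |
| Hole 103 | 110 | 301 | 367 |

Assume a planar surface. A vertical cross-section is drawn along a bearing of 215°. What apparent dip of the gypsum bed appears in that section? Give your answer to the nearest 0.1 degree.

10.2°

Let the plane be z = a·E + b·N + c.
Hole 102−Hole 101: −329a + 305b = −214;  Hole 103−Hole 101: −426a + 262b = −258.
Solving gives a = 0.51729, b = −0.14365.
Unit vector along 215° is (sin 215°, cos 215°) = (-0.5736, -0.8192).
Slope in that direction = a·(-0.5736) + b·(-0.8192) = −0.17903.
Apparent dip = arctan|0.17903| = 10.2° (true dip is 28.2°, so apparent ≤ true as expected).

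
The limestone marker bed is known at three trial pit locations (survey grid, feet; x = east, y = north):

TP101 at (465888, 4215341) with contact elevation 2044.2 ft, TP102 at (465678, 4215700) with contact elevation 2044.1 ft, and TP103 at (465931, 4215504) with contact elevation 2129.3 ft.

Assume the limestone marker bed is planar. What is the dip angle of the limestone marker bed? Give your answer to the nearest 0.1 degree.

Two edge vectors: TP101→TP102 = (-210, 359, -0.1), TP101→TP103 = (43, 163, 85.1).
Normal n = (TP101→TP102) × (TP101→TP103) = (30567.2, 17866.7, -49667).
So ∂z/∂x = −n_x/n_z = 0.61544 and ∂z/∂y = −n_y/n_z = 0.35973.
Gradient magnitude |∇z| = √(a² + b²) = √(0.37877 + 0.12941) = 0.71286.
True dip = arctan(0.71286) = 35.5°, dipping toward WSW (azimuth ≈ 240°).

35.5°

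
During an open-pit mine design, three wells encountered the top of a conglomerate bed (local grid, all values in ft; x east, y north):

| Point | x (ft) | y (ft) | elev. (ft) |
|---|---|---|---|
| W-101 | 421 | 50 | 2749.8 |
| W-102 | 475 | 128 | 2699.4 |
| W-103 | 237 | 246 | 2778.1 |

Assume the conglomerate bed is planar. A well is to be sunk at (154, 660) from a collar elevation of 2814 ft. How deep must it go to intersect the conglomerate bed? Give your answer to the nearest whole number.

124 ft

Two edge vectors: W-101→W-102 = (54, 78, -50.4), W-101→W-103 = (-184, 196, 28.3).
Normal n = (W-101→W-102) × (W-101→W-103) = (12085.8, 7745.4, 24936).
So ∂z/∂x = −n_x/n_z = −0.48467 and ∂z/∂y = −n_y/n_z = −0.31061.
Intercept c from W-101: 2749.8 + 204.05 + 15.53 = 2969.38.
At (154, 660): z_contact = −74.6 − 205.0 + 2969.38 = 2689.7 ft.
Depth below ground = 2814 − 2689.7 = 124 ft.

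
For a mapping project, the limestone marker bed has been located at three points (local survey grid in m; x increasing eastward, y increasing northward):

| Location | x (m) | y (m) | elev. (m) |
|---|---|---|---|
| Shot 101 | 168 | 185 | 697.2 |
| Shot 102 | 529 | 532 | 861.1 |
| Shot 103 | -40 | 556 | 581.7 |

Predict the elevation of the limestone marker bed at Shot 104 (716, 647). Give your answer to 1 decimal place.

948.4 m

Two edge vectors: Shot 101→Shot 102 = (361, 347, 163.9), Shot 101→Shot 103 = (-208, 371, -115.5).
Normal n = (Shot 101→Shot 102) × (Shot 101→Shot 103) = (-100885.4, 7604.3, 206107).
So ∂z/∂x = −n_x/n_z = 0.48948 and ∂z/∂y = −n_y/n_z = −0.03689.
Intercept c from Shot 101: 697.2 − 82.23 + 6.83 = 621.79.
At (716, 647): z = 350.5 − 23.9 + 621.79 = 948.4 m.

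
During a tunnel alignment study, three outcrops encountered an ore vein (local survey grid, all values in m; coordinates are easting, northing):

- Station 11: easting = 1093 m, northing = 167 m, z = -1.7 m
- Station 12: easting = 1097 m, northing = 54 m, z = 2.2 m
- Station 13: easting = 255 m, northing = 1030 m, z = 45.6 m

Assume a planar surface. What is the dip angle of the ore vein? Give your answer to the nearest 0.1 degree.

5.9°

Two edge vectors: Station 11→Station 12 = (4, -113, 3.9), Station 11→Station 13 = (-838, 863, 47.3).
Normal n = (Station 11→Station 12) × (Station 11→Station 13) = (-8710.6, -3457.4, -91242).
So ∂z/∂easting = −n_x/n_z = −0.09547 and ∂z/∂northing = −n_y/n_z = −0.03789.
Gradient magnitude |∇z| = √(a² + b²) = √(0.00911 + 0.00144) = 0.10271.
True dip = arctan(0.10271) = 5.9°, dipping toward ENE (azimuth ≈ 068°).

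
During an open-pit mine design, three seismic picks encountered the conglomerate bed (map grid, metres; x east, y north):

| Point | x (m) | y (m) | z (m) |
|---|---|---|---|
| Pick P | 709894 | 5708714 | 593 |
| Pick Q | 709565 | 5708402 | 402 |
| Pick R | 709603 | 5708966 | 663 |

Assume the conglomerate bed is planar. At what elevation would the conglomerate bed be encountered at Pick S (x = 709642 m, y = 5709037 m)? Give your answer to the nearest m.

701 m

Let the plane be z = a·x + b·y + c.
Pick Q−Pick P: −329a − 312b = −191;  Pick R−Pick P: −291a + 252b = 70.
Solving gives a = 0.15136442, b = 0.45256765.
Then c = 593 − a·709894 − b·5708714 = −2690438.95.
At (709642, 5709037): z = 107414.6 + 2583725.4 − 2690438.95 = 701.0 m.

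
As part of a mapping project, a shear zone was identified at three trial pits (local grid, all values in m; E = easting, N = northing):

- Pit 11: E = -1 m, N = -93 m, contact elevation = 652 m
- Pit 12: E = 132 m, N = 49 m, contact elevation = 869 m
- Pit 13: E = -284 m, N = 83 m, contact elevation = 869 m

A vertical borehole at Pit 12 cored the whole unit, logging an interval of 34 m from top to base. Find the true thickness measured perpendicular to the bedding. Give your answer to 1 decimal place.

Let the plane be z = a·E + b·N + c.
Pit 12−Pit 11: 133a + 142b = 217;  Pit 13−Pit 11: −283a + 176b = 217.
Solving gives a = 0.11602, b = 1.41950.
|∇z| = √(a²+b²) = 1.42424, so dip δ = arctan(1.42424) = 54.93°.
True thickness = vertical thickness × cos δ = 34 × cos 54.93° = 19.5 m.

19.5 m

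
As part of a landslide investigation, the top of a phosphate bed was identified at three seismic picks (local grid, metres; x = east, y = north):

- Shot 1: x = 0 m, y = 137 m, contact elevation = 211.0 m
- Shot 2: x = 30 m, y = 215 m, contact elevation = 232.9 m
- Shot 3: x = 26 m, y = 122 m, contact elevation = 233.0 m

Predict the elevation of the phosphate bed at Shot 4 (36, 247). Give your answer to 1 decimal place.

Two edge vectors: Shot 1→Shot 2 = (30, 78, 21.9), Shot 1→Shot 3 = (26, -15, 22).
Normal n = (Shot 1→Shot 2) × (Shot 1→Shot 3) = (2044.5, -90.6, -2478).
So ∂z/∂x = −n_x/n_z = 0.82506 and ∂z/∂y = −n_y/n_z = −0.03656.
Intercept c from Shot 1: 211 + 0.00 + 5.01 = 216.01.
At (36, 247): z = 29.7 − 9.0 + 216.01 = 236.7 m.

236.7 m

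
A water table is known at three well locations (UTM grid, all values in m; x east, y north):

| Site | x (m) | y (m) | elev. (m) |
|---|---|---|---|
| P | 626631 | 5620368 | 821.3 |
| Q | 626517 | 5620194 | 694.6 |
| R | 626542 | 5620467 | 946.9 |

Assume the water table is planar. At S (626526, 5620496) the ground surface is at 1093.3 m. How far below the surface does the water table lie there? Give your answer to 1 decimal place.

Let the plane be z = a·x + b·y + c.
Q−P: −114a − 174b = −126.7;  R−P: −89a + 99b = 125.6.
Solving gives a = −0.347792470, b = 0.956024951.
Then c = 821.3 − a·626631 − b·5620368 = −5154453.20.
At (626526, 5620496): z_contact = −217901.02 + 5373334.42 − 5154453.20 = 980.19 m.
Depth below ground = 1093.3 − 980.19 = 113.1 m.

113.1 m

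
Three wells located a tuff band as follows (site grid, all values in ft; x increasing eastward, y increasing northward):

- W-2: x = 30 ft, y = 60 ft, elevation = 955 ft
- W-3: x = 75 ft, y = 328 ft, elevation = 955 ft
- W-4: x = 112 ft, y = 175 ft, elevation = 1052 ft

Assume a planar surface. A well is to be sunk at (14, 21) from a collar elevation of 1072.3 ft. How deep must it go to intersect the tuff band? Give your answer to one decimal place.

131.9 ft

Let the plane be z = a·x + b·y + c.
W-3−W-2: 45a + 268b = 0;  W-4−W-2: 82a + 115b = 97.
Solving gives a = 1.54729, b = −0.25981.
Then c = 955 − a·30 − b·60 = 924.17.
At (14, 21): z_contact = 21.66 − 5.46 + 924.17 = 940.38 ft.
Depth below ground = 1072.3 − 940.38 = 131.9 ft.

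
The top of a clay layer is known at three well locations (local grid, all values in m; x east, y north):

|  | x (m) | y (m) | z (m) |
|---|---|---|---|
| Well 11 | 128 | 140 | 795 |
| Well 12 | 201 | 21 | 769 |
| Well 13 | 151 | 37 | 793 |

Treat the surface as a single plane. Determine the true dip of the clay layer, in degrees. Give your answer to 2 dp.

Let the plane be z = a·x + b·y + c.
Well 12−Well 11: 73a − 119b = −26;  Well 13−Well 11: 23a − 103b = −2.
Solving gives a = −0.51025, b = −0.09452.
Gradient magnitude |∇z| = √(a² + b²) = √(0.26035 + 0.00893) = 0.51893.
True dip = arctan(0.51893) = 27.43°, dipping toward E (azimuth ≈ 080°).

27.43°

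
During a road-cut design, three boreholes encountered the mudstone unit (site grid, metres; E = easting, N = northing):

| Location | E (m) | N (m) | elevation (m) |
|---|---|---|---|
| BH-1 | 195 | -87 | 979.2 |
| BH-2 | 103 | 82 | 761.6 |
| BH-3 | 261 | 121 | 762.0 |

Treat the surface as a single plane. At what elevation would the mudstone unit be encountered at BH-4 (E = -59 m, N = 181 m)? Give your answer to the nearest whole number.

604 m

Let the plane be z = a·E + b·N + c.
BH-2−BH-1: −92a + 169b = −217.6;  BH-3−BH-1: 66a + 208b = −217.2.
Solving gives a = 0.28240, b = −1.13384.
Then c = 979.2 − a·195 − b·-87 = 825.49.
At (-59, 181): z = −16.7 − 205.2 + 825.49 = 603.6 m.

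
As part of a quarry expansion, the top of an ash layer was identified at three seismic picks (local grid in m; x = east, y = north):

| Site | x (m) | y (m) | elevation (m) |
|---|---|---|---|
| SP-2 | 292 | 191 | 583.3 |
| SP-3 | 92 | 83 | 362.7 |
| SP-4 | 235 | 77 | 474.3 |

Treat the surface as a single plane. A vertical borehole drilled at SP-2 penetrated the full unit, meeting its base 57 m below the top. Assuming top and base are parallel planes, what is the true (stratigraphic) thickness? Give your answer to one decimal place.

40.8 m

Let the plane be z = a·x + b·y + c.
SP-3−SP-2: −200a − 108b = −220.6;  SP-4−SP-2: −57a − 114b = −109.
Solving gives a = 0.80368, b = 0.55430.
|∇z| = √(a²+b²) = 0.97629, so dip δ = arctan(0.97629) = 44.31°.
True thickness = vertical thickness × cos δ = 57 × cos 44.31° = 40.8 m.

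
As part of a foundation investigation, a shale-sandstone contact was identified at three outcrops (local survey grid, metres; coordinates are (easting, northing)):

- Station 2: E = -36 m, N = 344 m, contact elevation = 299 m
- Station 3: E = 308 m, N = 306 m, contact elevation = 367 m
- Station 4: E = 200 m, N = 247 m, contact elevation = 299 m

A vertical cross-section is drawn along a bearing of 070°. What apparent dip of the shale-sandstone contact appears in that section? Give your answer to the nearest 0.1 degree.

Two edge vectors: Station 2→Station 3 = (344, -38, 68), Station 2→Station 4 = (236, -97, 0).
Normal n = (Station 2→Station 3) × (Station 2→Station 4) = (6596, 16048, -24400).
So ∂z/∂E = −n_x/n_z = 0.27033 and ∂z/∂N = −n_y/n_z = 0.65770.
Unit vector along 070° is (sin 70°, cos 70°) = (0.9397, 0.3420).
Slope in that direction = a·(0.9397) + b·(0.3420) = 0.47897.
Apparent dip = arctan|0.47897| = 25.6° (true dip is 35.4°, so apparent ≤ true as expected).

25.6°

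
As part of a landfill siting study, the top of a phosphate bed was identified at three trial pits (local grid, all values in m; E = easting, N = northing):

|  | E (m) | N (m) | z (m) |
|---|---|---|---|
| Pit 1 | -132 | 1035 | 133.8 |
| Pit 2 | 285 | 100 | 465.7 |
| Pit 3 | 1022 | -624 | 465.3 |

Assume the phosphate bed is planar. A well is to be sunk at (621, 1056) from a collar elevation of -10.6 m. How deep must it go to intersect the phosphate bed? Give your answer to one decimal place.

336.9 m

Let the plane be z = a·E + b·N + c.
Pit 2−Pit 1: 417a − 935b = 331.9;  Pit 3−Pit 1: 1154a − 1659b = 331.5.
Solving gives a = −0.621585, b = −0.632193.
Then c = 133.8 − a·-132 − b·1035 = 706.07.
At (621, 1056): z_contact = −386.00 − 667.60 + 706.07 = -347.53 m.
Depth below ground = -10.6 − (-347.53) = 336.9 m.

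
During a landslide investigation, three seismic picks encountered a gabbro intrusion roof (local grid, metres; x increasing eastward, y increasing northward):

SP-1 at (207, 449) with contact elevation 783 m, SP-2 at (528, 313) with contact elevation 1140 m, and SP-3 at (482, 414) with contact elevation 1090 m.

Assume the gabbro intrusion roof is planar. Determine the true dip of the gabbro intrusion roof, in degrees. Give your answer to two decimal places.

Let the plane be z = a·x + b·y + c.
SP-2−SP-1: 321a − 136b = 357;  SP-3−SP-1: 275a − 35b = 307.
Solving gives a = 1.11817, b = 0.01422.
Gradient magnitude |∇z| = √(a² + b²) = √(1.25031 + 0.00020) = 1.11826.
True dip = arctan(1.11826) = 48.20°, dipping toward W (azimuth ≈ 269°).

48.20°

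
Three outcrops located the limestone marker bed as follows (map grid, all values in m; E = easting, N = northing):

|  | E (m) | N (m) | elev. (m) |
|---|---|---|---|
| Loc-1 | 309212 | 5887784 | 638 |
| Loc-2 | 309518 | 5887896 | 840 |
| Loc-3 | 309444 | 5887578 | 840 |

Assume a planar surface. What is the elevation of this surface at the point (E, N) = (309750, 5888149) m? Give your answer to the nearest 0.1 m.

964.9 m

Let the plane be z = a·E + b·N + c.
Loc-2−Loc-1: 306a + 112b = 202;  Loc-3−Loc-1: 232a − 206b = 202.
Solving gives a = 0.721590654, b = −0.167917322.
Then c = 638 − a·309212 − b·5887784 = 766174.43.
At (309750, 5888149): z = 223512.7 − 988722.2 + 766174.43 = 964.9 m.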